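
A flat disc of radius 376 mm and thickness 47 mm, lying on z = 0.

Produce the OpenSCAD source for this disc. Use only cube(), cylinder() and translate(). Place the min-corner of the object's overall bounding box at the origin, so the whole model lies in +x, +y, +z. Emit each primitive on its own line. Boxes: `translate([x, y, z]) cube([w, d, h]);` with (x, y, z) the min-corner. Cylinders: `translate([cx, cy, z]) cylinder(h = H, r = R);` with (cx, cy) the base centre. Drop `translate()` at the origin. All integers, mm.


translate([376, 376, 0]) cylinder(h = 47, r = 376);


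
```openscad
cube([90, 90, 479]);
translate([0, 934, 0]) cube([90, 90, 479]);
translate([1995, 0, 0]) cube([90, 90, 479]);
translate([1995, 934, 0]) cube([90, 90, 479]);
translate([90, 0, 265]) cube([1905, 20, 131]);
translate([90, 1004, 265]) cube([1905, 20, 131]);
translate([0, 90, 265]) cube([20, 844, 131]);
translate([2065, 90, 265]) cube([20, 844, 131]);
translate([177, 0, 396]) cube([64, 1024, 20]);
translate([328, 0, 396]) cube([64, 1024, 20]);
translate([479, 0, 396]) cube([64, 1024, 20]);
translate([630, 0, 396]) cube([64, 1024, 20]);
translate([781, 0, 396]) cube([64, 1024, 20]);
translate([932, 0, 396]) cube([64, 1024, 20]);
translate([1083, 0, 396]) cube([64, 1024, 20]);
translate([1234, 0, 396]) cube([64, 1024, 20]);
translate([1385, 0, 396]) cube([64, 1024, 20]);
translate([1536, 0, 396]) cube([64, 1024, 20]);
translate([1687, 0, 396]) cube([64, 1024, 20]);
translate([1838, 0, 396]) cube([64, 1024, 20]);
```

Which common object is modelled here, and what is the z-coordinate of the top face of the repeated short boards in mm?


A bed frame. The slat-top height is 416 mm.

Four posts, four rails, and a row of slats — a bed frame. Slats sit on the rails at z = 265 + 131 = 396; with slat thickness 20, the top is 416 mm.


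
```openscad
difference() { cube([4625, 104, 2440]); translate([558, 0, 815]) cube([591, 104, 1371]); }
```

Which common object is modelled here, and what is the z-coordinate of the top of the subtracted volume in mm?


A wall with a window opening. The window head height is 2186 mm.

A wall with a rectangular opening subtracted — a window. Sill at z = 815, opening 1371 mm tall, so the head is at 815 + 1371 = 2186 mm.


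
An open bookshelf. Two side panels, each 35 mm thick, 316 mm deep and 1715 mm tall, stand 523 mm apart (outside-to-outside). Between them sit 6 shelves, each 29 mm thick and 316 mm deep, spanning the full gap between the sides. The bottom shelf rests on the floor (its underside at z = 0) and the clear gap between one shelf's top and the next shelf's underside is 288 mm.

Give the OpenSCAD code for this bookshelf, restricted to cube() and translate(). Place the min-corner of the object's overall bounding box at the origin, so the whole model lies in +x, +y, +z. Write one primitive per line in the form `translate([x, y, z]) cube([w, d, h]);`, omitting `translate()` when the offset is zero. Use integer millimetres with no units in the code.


cube([35, 316, 1715]);
translate([488, 0, 0]) cube([35, 316, 1715]);
translate([35, 0, 0]) cube([453, 316, 29]);
translate([35, 0, 317]) cube([453, 316, 29]);
translate([35, 0, 634]) cube([453, 316, 29]);
translate([35, 0, 951]) cube([453, 316, 29]);
translate([35, 0, 1268]) cube([453, 316, 29]);
translate([35, 0, 1585]) cube([453, 316, 29]);


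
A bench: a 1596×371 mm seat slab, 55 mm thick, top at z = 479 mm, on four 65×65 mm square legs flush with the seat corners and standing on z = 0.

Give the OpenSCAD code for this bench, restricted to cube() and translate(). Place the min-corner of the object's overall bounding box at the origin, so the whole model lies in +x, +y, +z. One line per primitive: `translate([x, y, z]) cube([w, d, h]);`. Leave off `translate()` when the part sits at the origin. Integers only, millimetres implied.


translate([0, 0, 424]) cube([1596, 371, 55]);
cube([65, 65, 424]);
translate([0, 306, 0]) cube([65, 65, 424]);
translate([1531, 0, 0]) cube([65, 65, 424]);
translate([1531, 306, 0]) cube([65, 65, 424]);


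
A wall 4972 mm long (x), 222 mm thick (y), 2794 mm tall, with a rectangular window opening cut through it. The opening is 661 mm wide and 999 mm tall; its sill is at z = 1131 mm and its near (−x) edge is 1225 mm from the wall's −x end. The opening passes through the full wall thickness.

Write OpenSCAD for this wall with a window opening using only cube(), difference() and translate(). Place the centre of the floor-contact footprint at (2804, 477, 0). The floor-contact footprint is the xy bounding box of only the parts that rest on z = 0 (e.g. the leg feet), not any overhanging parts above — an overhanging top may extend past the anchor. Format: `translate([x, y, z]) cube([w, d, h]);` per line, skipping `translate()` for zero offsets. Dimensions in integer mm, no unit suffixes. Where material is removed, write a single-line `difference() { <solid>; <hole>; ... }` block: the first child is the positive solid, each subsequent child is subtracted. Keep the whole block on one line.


difference() { translate([318, 366, 0]) cube([4972, 222, 2794]); translate([1543, 366, 1131]) cube([661, 222, 999]); }


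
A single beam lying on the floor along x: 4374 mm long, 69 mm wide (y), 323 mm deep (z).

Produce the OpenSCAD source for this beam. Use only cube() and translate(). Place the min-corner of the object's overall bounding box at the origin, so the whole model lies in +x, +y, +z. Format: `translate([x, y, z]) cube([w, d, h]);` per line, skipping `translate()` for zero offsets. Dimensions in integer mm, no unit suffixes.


cube([4374, 69, 323]);


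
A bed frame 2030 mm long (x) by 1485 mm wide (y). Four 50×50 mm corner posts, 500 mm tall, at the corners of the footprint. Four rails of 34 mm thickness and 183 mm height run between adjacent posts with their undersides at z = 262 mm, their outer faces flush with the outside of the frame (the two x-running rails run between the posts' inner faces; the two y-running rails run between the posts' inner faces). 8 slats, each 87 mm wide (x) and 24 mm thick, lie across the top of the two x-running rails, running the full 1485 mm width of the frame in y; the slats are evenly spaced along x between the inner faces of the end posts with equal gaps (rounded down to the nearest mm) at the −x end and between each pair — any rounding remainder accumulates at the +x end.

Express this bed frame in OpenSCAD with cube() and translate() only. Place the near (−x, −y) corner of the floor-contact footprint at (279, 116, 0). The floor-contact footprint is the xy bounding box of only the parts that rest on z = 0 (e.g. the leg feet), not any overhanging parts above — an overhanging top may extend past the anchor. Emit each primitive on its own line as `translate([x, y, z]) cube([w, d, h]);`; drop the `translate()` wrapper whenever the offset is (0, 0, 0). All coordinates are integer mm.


translate([279, 116, 0]) cube([50, 50, 500]);
translate([279, 1551, 0]) cube([50, 50, 500]);
translate([2259, 116, 0]) cube([50, 50, 500]);
translate([2259, 1551, 0]) cube([50, 50, 500]);
translate([329, 116, 262]) cube([1930, 34, 183]);
translate([329, 1567, 262]) cube([1930, 34, 183]);
translate([279, 166, 262]) cube([34, 1385, 183]);
translate([2275, 166, 262]) cube([34, 1385, 183]);
translate([466, 116, 445]) cube([87, 1485, 24]);
translate([690, 116, 445]) cube([87, 1485, 24]);
translate([914, 116, 445]) cube([87, 1485, 24]);
translate([1138, 116, 445]) cube([87, 1485, 24]);
translate([1362, 116, 445]) cube([87, 1485, 24]);
translate([1586, 116, 445]) cube([87, 1485, 24]);
translate([1810, 116, 445]) cube([87, 1485, 24]);
translate([2034, 116, 445]) cube([87, 1485, 24]);


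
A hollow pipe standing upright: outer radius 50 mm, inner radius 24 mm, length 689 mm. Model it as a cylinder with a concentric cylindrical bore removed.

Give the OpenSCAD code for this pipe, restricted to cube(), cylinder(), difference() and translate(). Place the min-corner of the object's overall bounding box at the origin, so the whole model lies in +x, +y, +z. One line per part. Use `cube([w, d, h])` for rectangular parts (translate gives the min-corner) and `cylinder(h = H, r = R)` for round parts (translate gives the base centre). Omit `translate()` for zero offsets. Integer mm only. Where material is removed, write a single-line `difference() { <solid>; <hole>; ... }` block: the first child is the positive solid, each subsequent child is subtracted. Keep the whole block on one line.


difference() { translate([50, 50, 0]) cylinder(h = 689, r = 50); translate([50, 50, 0]) cylinder(h = 689, r = 24); }


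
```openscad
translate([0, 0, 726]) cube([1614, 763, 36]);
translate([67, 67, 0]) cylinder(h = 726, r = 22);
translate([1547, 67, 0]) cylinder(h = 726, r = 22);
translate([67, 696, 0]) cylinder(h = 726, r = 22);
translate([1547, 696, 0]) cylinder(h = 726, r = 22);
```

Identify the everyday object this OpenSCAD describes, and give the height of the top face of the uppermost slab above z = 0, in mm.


A table. The table height is 762 mm.

A 1614×763×36 slab sits at z = 726 on four Ø44 mm round legs — a table. The top surface is at 726 + 36 = 762 mm.


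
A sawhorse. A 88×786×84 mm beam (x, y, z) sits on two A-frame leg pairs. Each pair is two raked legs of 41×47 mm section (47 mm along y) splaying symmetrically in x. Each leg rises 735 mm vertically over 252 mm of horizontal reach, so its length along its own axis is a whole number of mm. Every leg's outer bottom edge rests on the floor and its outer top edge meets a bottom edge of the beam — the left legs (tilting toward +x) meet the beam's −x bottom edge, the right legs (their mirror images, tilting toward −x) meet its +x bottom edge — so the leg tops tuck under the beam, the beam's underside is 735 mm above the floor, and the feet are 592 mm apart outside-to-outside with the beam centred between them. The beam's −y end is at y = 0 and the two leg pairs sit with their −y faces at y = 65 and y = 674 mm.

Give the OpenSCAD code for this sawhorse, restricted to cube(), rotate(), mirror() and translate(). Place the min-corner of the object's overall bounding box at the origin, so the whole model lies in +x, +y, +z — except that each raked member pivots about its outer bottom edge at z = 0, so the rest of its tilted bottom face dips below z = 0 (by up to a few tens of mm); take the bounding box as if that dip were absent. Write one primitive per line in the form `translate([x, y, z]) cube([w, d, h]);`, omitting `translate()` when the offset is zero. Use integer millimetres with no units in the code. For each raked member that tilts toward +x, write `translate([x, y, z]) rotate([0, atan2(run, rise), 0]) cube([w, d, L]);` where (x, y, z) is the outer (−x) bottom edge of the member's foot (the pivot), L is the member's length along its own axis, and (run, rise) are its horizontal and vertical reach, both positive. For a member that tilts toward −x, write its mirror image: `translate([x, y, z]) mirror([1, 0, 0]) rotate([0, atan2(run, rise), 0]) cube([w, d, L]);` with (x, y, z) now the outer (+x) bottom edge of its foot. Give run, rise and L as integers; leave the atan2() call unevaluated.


translate([252, 0, 735]) cube([88, 786, 84]);
translate([0, 65, 0]) rotate([0, atan2(252, 735), 0]) cube([41, 47, 777]);
translate([592, 65, 0]) mirror([1, 0, 0]) rotate([0, atan2(252, 735), 0]) cube([41, 47, 777]);
translate([0, 674, 0]) rotate([0, atan2(252, 735), 0]) cube([41, 47, 777]);
translate([592, 674, 0]) mirror([1, 0, 0]) rotate([0, atan2(252, 735), 0]) cube([41, 47, 777]);


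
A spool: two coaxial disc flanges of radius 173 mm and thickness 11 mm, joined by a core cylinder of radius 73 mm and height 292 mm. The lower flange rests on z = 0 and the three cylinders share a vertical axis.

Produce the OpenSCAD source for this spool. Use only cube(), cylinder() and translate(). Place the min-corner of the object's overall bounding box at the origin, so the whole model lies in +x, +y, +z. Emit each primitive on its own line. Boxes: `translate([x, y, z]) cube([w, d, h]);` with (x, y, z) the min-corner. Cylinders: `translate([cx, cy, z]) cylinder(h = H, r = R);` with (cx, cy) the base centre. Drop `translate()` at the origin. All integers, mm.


translate([173, 173, 0]) cylinder(h = 11, r = 173);
translate([173, 173, 11]) cylinder(h = 292, r = 73);
translate([173, 173, 303]) cylinder(h = 11, r = 173);


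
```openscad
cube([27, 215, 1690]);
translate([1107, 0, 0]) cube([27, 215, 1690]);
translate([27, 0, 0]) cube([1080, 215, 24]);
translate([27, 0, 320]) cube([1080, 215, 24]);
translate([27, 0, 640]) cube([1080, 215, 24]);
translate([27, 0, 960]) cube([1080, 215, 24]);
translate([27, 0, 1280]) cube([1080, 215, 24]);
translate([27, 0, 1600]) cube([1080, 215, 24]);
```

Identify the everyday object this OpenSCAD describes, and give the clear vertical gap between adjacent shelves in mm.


A bookshelf. The clear shelf gap is 296 mm.

Two tall side panels with 6 horizontal boards between them — a bookshelf. The first two shelf undersides are at z = 0 and z = 320; with shelf thickness 24, the clear gap is 320 − 0 − 24 = 296 mm.


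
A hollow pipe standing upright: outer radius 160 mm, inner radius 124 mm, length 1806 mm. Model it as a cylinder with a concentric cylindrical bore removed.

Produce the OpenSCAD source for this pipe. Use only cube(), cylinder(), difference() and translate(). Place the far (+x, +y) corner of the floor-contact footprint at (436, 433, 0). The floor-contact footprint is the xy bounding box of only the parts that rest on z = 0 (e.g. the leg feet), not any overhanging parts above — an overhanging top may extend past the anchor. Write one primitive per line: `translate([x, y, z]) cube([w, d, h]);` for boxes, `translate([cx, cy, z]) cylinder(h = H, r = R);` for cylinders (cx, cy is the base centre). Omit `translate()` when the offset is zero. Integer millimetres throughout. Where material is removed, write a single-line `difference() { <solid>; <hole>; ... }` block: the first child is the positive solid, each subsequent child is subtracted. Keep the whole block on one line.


difference() { translate([276, 273, 0]) cylinder(h = 1806, r = 160); translate([276, 273, 0]) cylinder(h = 1806, r = 124); }


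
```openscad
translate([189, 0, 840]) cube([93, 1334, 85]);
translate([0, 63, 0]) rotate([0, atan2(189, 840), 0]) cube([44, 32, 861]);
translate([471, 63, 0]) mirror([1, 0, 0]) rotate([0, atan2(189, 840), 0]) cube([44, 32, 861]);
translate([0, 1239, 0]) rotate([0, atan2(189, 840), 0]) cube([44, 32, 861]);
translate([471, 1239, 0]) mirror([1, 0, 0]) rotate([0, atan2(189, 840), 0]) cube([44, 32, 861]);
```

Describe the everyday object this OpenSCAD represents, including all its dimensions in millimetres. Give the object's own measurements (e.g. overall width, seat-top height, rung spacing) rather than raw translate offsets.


A sawhorse. A 93×1334×85 mm beam (x, y, z) sits on two A-frame leg pairs. Each pair is two raked legs of 44×32 mm section (32 mm along y) splaying symmetrically in x. Each leg rises 840 mm vertically over 189 mm of horizontal reach and is 861 mm long along its own axis. Every leg's outer bottom edge rests on the floor and its outer top edge meets a bottom edge of the beam — the left legs (tilting toward +x) meet the beam's −x bottom edge, the right legs (their mirror images, tilting toward −x) meet its +x bottom edge — so the leg tops tuck under the beam, the beam's underside is 840 mm above the floor, and the feet are 471 mm apart outside-to-outside with the beam centred between them. The two leg pairs are set in 63 mm from either end of the beam.


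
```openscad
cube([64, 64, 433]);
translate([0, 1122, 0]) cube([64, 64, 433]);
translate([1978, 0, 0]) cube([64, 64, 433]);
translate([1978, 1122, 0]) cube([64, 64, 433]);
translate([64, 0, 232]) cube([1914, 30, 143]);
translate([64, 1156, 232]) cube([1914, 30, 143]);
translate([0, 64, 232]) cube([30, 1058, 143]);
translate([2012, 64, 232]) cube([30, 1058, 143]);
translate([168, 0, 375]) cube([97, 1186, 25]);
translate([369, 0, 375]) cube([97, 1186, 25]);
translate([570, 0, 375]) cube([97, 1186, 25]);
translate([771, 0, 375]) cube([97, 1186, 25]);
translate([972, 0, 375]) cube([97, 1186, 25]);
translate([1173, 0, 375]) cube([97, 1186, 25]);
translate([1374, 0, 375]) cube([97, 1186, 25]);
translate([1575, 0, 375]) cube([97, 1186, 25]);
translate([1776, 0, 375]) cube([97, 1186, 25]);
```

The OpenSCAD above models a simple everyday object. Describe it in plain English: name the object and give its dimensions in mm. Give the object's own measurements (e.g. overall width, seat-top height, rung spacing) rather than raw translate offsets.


A bed frame 2042 mm long (x) by 1186 mm wide (y). Four 64×64 mm corner posts, 433 mm tall, at the corners of the footprint. Four rails of 30 mm thickness and 143 mm height run between adjacent posts with their undersides at z = 232 mm, their outer faces flush with the outside of the frame (the two x-running rails run between the posts' inner faces; the two y-running rails run between the posts' inner faces). 9 slats, each 97 mm wide (x) and 25 mm thick, lie across the top of the two x-running rails, running the full 1186 mm width of the frame in y; along x they sit between the end posts with a 104 mm gap after the −x posts and between neighbouring slats, leaving 105 mm before the +x posts.


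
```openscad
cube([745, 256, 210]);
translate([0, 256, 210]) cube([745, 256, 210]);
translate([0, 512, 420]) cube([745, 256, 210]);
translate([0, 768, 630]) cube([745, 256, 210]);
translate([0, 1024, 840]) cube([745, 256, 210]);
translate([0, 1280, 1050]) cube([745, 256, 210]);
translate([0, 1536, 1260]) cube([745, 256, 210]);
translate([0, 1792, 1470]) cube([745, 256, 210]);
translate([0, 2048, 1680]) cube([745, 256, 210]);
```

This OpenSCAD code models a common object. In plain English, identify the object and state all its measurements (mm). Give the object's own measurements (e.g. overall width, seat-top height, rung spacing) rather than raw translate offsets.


A straight staircase of 9 solid steps. Each step is 745 mm wide (x), 256 mm deep (y, the going) and 210 mm tall (the rise). The first step rests on the floor; each subsequent step sits one going further in +y and one rise higher in +z, directly behind and above the previous step with no overlap.


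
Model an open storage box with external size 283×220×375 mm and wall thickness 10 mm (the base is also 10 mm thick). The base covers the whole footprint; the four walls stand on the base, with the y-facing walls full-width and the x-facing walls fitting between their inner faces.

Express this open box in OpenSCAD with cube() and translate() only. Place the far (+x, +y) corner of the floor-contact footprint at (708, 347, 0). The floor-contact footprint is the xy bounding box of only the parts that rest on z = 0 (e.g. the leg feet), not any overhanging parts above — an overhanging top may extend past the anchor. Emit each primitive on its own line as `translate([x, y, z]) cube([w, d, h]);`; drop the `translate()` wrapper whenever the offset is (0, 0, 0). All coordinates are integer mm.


translate([425, 127, 0]) cube([283, 220, 10]);
translate([425, 127, 10]) cube([283, 10, 365]);
translate([425, 337, 10]) cube([283, 10, 365]);
translate([425, 137, 10]) cube([10, 200, 365]);
translate([698, 137, 10]) cube([10, 200, 365]);


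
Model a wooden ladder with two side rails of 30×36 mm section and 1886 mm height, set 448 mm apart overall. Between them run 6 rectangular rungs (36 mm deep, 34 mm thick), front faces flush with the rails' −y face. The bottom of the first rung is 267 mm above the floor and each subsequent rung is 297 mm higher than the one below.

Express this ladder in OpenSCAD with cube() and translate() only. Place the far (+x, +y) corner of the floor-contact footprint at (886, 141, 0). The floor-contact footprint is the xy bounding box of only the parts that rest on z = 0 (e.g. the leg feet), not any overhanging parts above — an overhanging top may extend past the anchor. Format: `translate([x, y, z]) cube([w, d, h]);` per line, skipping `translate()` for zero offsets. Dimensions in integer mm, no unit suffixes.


// rung span = 448 - 2*30 = 388
// rung[k] z = 267 + k*297
translate([438, 105, 0]) cube([30, 36, 1886]);
translate([856, 105, 0]) cube([30, 36, 1886]);
translate([468, 105, 267]) cube([388, 36, 34]);
translate([468, 105, 564]) cube([388, 36, 34]);
translate([468, 105, 861]) cube([388, 36, 34]);
translate([468, 105, 1158]) cube([388, 36, 34]);
translate([468, 105, 1455]) cube([388, 36, 34]);
translate([468, 105, 1752]) cube([388, 36, 34]);


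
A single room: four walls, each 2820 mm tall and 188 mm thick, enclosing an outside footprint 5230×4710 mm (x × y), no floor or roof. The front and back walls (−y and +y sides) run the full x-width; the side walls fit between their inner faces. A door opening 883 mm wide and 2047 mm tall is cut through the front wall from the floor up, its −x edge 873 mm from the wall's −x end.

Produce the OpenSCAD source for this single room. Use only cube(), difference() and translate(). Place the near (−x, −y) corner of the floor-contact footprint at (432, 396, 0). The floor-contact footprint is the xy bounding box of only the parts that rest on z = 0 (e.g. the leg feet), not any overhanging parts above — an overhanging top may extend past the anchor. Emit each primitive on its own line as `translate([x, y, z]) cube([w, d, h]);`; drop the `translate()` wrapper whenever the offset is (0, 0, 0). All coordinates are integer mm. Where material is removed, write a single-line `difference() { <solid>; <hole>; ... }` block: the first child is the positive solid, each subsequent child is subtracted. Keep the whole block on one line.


difference() { translate([432, 396, 0]) cube([5230, 188, 2820]); translate([1305, 396, 0]) cube([883, 188, 2047]); }
translate([432, 4918, 0]) cube([5230, 188, 2820]);
translate([432, 584, 0]) cube([188, 4334, 2820]);
translate([5474, 584, 0]) cube([188, 4334, 2820]);


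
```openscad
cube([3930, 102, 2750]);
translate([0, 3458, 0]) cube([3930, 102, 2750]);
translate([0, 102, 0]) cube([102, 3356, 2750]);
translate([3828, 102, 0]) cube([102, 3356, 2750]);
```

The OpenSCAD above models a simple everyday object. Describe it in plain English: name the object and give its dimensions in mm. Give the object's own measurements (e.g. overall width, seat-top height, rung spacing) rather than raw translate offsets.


The wall frame of a small rectangular building: four walls, each 2750 mm tall and 102 mm thick, enclosing a footprint 3930 mm (x) by 3560 mm (y) outside-to-outside, with no floor or roof. The front and back walls (the −y and +y sides) span the full width; the two side walls fit between them.


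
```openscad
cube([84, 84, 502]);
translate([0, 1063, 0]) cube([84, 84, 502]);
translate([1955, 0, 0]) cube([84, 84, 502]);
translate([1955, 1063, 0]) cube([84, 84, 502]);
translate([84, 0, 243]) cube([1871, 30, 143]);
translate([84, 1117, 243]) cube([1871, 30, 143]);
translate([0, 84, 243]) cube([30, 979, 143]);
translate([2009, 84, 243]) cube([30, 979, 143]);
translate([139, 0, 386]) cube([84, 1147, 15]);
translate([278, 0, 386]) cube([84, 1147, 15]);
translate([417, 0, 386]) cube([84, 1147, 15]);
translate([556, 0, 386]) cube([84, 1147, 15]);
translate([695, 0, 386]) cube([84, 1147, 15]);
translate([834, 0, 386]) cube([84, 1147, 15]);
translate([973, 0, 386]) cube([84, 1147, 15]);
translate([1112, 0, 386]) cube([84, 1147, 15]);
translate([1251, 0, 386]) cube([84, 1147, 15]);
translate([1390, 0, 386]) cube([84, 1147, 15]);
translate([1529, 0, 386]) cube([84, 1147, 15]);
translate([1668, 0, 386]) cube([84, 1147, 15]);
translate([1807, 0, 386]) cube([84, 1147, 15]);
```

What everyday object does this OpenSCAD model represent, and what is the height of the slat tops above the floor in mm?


A bed frame. The slat-top height is 401 mm.

Four posts, four rails, and a row of slats — a bed frame. Slats sit on the rails at z = 243 + 143 = 386; with slat thickness 15, the top is 401 mm.


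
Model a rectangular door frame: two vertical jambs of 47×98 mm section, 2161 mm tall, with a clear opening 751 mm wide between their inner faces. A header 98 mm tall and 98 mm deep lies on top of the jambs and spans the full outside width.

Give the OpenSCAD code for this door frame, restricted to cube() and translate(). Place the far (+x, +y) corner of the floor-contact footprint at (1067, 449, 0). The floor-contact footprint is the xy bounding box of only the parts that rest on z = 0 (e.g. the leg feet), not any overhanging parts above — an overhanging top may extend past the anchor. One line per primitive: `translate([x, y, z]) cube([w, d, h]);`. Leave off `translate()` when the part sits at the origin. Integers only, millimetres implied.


translate([222, 351, 0]) cube([47, 98, 2161]);
translate([1020, 351, 0]) cube([47, 98, 2161]);
translate([222, 351, 2161]) cube([845, 98, 98]);


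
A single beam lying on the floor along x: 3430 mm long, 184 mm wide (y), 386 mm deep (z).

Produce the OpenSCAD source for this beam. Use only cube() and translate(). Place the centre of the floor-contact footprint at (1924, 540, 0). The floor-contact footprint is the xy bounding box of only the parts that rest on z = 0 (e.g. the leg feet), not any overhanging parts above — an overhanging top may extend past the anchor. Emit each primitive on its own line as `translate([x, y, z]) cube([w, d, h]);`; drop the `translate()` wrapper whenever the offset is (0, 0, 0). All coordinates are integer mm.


translate([209, 448, 0]) cube([3430, 184, 386]);


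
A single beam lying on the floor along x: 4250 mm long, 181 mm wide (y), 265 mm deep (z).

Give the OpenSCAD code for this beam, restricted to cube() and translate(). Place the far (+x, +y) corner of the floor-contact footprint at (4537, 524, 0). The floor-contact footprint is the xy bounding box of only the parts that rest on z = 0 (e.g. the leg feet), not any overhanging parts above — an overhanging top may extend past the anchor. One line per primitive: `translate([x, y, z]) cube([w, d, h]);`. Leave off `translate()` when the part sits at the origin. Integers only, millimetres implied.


translate([287, 343, 0]) cube([4250, 181, 265]);


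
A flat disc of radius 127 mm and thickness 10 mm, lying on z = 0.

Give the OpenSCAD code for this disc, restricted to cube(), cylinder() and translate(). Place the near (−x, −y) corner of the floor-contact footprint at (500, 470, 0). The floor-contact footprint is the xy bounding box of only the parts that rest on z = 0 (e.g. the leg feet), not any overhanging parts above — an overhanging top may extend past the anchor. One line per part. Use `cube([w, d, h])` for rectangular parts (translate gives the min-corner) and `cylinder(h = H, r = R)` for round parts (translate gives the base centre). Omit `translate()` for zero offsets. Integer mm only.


translate([627, 597, 0]) cylinder(h = 10, r = 127);


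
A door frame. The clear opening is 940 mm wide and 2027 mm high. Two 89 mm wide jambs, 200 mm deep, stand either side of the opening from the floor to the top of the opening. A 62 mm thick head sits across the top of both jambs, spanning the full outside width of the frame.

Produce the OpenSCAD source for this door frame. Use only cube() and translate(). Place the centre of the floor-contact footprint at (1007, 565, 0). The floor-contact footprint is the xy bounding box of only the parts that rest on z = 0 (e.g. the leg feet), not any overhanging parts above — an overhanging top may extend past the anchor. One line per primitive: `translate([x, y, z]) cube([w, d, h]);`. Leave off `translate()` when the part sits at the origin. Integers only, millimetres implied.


translate([448, 465, 0]) cube([89, 200, 2027]);
translate([1477, 465, 0]) cube([89, 200, 2027]);
translate([448, 465, 2027]) cube([1118, 200, 62]);


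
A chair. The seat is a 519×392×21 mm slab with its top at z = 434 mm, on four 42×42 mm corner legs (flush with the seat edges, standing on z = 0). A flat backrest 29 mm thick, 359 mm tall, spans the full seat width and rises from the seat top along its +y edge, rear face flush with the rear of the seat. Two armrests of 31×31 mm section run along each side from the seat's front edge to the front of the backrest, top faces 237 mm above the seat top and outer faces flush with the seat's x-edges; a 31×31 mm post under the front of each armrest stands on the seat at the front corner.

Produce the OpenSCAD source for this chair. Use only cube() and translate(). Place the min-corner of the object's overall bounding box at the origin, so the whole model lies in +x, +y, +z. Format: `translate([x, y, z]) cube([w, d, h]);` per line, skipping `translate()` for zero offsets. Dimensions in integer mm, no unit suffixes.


// leg_h = 434 - 21 = 413
// arm post h = 237 - 31 = 206
translate([0, 0, 413]) cube([519, 392, 21]);
cube([42, 42, 413]);
translate([477, 0, 0]) cube([42, 42, 413]);
translate([0, 350, 0]) cube([42, 42, 413]);
translate([477, 350, 0]) cube([42, 42, 413]);
translate([0, 363, 434]) cube([519, 29, 359]);
translate([0, 0, 640]) cube([31, 363, 31]);
translate([488, 0, 640]) cube([31, 363, 31]);
translate([0, 0, 434]) cube([31, 31, 206]);
translate([488, 0, 434]) cube([31, 31, 206]);


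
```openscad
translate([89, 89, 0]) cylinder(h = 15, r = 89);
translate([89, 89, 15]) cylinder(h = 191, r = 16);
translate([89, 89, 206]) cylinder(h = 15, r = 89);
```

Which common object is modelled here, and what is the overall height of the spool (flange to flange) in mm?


A spool. The overall height is 221 mm.

Three coaxial cylinders, large–small–large — a spool. Two 15 mm flanges and a 191 mm core give 15 + 191 + 15 = 221 mm.


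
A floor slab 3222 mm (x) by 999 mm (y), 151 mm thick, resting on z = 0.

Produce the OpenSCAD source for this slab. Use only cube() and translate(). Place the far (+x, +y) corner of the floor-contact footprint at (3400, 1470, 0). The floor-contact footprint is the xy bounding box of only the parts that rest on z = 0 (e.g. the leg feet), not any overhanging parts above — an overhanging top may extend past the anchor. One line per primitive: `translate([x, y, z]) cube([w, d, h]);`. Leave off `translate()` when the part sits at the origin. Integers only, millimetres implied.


translate([178, 471, 0]) cube([3222, 999, 151]);


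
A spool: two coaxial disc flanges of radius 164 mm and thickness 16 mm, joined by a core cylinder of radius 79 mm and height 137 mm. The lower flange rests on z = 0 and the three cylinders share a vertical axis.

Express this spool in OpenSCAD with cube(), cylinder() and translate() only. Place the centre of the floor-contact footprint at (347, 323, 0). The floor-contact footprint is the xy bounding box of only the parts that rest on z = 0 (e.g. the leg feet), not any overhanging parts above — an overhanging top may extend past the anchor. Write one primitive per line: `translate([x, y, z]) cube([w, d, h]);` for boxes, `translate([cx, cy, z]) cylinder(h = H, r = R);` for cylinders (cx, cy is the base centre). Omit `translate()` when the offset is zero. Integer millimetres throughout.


translate([347, 323, 0]) cylinder(h = 16, r = 164);
translate([347, 323, 16]) cylinder(h = 137, r = 79);
translate([347, 323, 153]) cylinder(h = 16, r = 164);


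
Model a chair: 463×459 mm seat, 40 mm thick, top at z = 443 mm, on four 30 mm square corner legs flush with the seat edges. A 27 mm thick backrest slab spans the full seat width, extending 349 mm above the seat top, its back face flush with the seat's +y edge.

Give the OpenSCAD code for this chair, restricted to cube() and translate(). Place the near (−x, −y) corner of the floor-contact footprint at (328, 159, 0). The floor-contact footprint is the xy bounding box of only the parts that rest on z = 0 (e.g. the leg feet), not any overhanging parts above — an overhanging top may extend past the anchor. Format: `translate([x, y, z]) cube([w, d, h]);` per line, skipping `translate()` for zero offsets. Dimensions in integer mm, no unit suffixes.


translate([328, 159, 403]) cube([463, 459, 40]);
translate([328, 159, 0]) cube([30, 30, 403]);
translate([761, 159, 0]) cube([30, 30, 403]);
translate([328, 588, 0]) cube([30, 30, 403]);
translate([761, 588, 0]) cube([30, 30, 403]);
translate([328, 591, 443]) cube([463, 27, 349]);


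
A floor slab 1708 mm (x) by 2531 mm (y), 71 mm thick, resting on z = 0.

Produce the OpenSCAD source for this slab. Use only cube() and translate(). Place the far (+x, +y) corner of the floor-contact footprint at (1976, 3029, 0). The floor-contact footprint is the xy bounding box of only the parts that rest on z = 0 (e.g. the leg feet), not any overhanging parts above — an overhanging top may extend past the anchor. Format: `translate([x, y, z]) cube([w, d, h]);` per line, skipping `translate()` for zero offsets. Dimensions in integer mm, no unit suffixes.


translate([268, 498, 0]) cube([1708, 2531, 71]);


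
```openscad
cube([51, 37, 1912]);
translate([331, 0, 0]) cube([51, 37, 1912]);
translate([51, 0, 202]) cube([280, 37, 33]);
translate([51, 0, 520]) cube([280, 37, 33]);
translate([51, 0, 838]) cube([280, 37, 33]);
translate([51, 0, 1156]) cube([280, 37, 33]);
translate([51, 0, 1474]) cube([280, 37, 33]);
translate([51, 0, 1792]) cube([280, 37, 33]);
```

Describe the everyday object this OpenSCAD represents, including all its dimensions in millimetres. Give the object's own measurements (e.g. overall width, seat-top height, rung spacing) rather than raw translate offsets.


A straight ladder. Two 51×37 mm vertical rails, 1912 mm tall, stand 382 mm apart (outside-to-outside) with their front faces coplanar on the −y side. 6 rungs, each 37 mm deep and 33 mm tall, span between the inner faces of the rails, front faces flush with the rails. The lowest rung's underside is at z = 202 mm and rungs are spaced 318 mm apart (underside to underside).


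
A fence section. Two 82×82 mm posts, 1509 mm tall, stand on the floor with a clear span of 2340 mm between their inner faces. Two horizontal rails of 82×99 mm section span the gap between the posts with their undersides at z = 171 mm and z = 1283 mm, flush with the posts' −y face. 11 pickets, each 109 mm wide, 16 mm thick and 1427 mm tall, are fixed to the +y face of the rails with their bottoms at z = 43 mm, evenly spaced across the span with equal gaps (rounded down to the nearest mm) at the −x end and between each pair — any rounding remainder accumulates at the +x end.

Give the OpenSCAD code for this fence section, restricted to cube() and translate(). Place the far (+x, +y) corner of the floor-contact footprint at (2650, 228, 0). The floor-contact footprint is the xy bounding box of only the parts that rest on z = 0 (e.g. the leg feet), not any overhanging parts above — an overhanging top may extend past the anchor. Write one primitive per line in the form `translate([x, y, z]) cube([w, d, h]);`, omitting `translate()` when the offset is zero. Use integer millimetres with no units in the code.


translate([146, 146, 0]) cube([82, 82, 1509]);
translate([2568, 146, 0]) cube([82, 82, 1509]);
translate([228, 146, 171]) cube([2340, 82, 99]);
translate([228, 146, 1283]) cube([2340, 82, 99]);
translate([323, 228, 43]) cube([109, 16, 1427]);
translate([527, 228, 43]) cube([109, 16, 1427]);
translate([731, 228, 43]) cube([109, 16, 1427]);
translate([935, 228, 43]) cube([109, 16, 1427]);
translate([1139, 228, 43]) cube([109, 16, 1427]);
translate([1343, 228, 43]) cube([109, 16, 1427]);
translate([1547, 228, 43]) cube([109, 16, 1427]);
translate([1751, 228, 43]) cube([109, 16, 1427]);
translate([1955, 228, 43]) cube([109, 16, 1427]);
translate([2159, 228, 43]) cube([109, 16, 1427]);
translate([2363, 228, 43]) cube([109, 16, 1427]);


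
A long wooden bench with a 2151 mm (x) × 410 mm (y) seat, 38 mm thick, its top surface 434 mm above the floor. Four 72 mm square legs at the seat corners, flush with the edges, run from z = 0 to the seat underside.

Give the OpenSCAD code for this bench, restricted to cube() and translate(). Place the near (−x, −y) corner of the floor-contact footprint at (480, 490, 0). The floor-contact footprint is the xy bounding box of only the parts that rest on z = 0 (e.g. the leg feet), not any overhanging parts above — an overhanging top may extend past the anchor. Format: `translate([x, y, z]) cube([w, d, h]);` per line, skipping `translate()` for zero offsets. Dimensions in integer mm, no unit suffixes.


translate([480, 490, 396]) cube([2151, 410, 38]);
translate([480, 490, 0]) cube([72, 72, 396]);
translate([480, 828, 0]) cube([72, 72, 396]);
translate([2559, 490, 0]) cube([72, 72, 396]);
translate([2559, 828, 0]) cube([72, 72, 396]);


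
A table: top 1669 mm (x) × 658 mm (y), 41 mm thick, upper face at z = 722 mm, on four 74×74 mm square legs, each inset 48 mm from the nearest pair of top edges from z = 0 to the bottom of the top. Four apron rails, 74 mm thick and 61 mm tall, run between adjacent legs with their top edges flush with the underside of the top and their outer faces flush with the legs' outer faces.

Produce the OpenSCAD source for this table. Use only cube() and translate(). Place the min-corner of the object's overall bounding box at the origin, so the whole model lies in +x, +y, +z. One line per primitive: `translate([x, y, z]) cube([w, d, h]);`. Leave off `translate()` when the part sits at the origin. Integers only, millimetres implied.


translate([0, 0, 681]) cube([1669, 658, 41]);
translate([48, 48, 0]) cube([74, 74, 681]);
translate([1547, 48, 0]) cube([74, 74, 681]);
translate([48, 536, 0]) cube([74, 74, 681]);
translate([1547, 536, 0]) cube([74, 74, 681]);
translate([122, 48, 620]) cube([1425, 74, 61]);
translate([122, 536, 620]) cube([1425, 74, 61]);
translate([48, 122, 620]) cube([74, 414, 61]);
translate([1547, 122, 620]) cube([74, 414, 61]);


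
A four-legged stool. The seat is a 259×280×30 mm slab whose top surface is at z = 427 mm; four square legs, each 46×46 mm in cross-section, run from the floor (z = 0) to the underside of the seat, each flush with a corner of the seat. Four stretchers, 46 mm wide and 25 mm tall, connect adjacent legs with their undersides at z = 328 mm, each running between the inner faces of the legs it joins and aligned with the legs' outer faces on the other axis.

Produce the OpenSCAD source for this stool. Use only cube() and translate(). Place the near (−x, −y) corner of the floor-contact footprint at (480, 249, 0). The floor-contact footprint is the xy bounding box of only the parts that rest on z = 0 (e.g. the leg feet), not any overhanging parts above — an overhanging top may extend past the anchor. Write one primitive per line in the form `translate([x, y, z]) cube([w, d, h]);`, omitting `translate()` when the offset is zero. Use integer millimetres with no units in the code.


translate([480, 249, 397]) cube([259, 280, 30]);
translate([480, 249, 0]) cube([46, 46, 397]);
translate([693, 249, 0]) cube([46, 46, 397]);
translate([480, 483, 0]) cube([46, 46, 397]);
translate([693, 483, 0]) cube([46, 46, 397]);
translate([526, 249, 328]) cube([167, 46, 25]);
translate([526, 483, 328]) cube([167, 46, 25]);
translate([480, 295, 328]) cube([46, 188, 25]);
translate([693, 295, 328]) cube([46, 188, 25]);


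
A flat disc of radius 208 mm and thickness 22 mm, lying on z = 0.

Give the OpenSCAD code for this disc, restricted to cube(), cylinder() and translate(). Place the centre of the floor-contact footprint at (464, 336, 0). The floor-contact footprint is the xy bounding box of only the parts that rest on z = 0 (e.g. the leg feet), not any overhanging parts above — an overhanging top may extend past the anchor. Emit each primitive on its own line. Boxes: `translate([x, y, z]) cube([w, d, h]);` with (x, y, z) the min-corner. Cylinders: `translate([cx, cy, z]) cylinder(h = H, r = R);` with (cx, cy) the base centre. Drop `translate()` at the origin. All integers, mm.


translate([464, 336, 0]) cylinder(h = 22, r = 208);


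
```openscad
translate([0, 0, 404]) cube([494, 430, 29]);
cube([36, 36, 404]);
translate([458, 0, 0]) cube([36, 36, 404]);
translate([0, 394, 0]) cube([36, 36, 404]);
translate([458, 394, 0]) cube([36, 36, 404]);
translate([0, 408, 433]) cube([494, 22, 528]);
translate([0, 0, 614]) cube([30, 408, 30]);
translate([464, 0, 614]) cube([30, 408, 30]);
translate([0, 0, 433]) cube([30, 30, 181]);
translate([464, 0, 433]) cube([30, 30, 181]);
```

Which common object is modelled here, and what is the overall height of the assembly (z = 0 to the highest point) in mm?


A chair. The overall height is 961 mm.

A slab on four corner posts with a tall panel at the back — a chair. The seat slab sits at z = 404 with thickness 29, and the 528 mm backrest starts at the seat top, so the overall height is 404 + 29 + 528 = 961 mm.
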